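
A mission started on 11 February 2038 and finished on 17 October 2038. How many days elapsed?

February 2038: 28 − 11 = 17 days remain (2038 is not a leap year, so February has 28 days).
Then March (31), April (30), May (31), June (30), July (31), August (31), September (30): 31 + 30 + 31 + 30 + 31 + 31 + 30 = 214 days.
October 1–17, 2038: 17 days.
Total: 17 + 214 + 17 = 248 days.

248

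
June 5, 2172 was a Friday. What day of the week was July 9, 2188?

From June 5, 2172 to June 5, 2188: 16 years, of which 4 contain a Feb 29 — 12×365 + 4×366 = 5844 days.
June 2188: 30 − 5 = 25 days remain.
July 1–9, 2188: 9 days.
Residual: 34 days.
Total: 5878 days.
5878 mod 7 = 5, so 5 days after Friday is Wednesday.

Wednesday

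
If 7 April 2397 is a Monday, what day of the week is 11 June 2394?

Count forward from the earlier date (June 11, 2394) to the later (April 7, 2397):
Day-of-year of June 11, 2394: 162.
Day-of-year of April 7, 2397: 97.
2394 has 365 days, so 365 − 162 = 203 days remain in 2394.
Full years: 2395: 365; 2396: 366. Sum = 731.
Total: 203 + 731 + 97 = 1031 days.
1031 mod 7 = 2, so 2 days before Monday is Saturday.

Saturday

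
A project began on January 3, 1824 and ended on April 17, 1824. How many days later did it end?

January 1824: 31 − 3 = 28 days remain.
Then February 1824 (29), March (31): 29 + 31 = 60 days.
April 1–17, 1824: 17 days.
Total: 28 + 60 + 17 = 105 days.

105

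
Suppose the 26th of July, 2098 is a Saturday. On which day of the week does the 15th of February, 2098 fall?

Saturday

Count forward from the earlier date (February 15, 2098) to the later (July 26, 2098):
February 2098: 28 − 15 = 13 days remain (2098 is not a leap year, so February has 28 days).
Then March (31), April (30), May (31), June (30): 31 + 30 + 31 + 30 = 122 days.
July 1–26, 2098: 26 days.
Total: 13 + 122 + 26 = 161 days.
161 is a multiple of 7, so the 15th of February, 2098 falls on the same weekday: Saturday.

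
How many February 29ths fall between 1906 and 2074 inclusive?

Years divisible by 4: 1908, 1912, …, 2072 — 42 in all.
2000 is divisible by 400, so still leap.
No century exceptions apply. Count: 42.

42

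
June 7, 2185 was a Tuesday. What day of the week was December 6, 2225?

Tuesday

From June 7, 2185 to June 7, 2225: 40 years, of which 9 contain a Feb 29 — 31×365 + 9×366 = 14609 days.
(2200 is not a leap year (divisible by 100 but not 400).)
June 2225: 30 − 7 = 23 days remain.
Then July (31), August (31), September (30), October (31), November (30): 31 + 31 + 30 + 31 + 30 = 153 days.
December 1–6, 2225: 6 days.
Residual: 182 days.
Total: 14791 days.
14791 is a multiple of 7, so December 6, 2225 falls on the same weekday: Tuesday.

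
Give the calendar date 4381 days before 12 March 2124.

14 March 2112

Count 4381 days before March 12, 2124:
From March 14, 2112 to March 14, 2123: 11 years, of which 2 contain a Feb 29 — 9×365 + 2×366 = 4017 days.
March 2123: 31 − 14 = 17 days remain.
Then 11 full months totalling 335 days.
March 1–12, 2124: 12 days.
Residual: 364 days.
Total: 4381 days.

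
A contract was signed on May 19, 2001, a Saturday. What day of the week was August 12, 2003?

Day-of-year of May 19, 2001: 139.
Day-of-year of August 12, 2003: 224.
2001 has 365 days, so 365 − 139 = 226 days remain in 2001.
Full years: 2002: 365. Sum = 365.
Total: 226 + 365 + 224 = 815 days.
815 mod 7 = 3, so 3 days after Saturday is Tuesday.

Tuesday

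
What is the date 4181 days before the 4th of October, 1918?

the 24th of April, 1907

Count 4181 days before October 4, 1918:
Day-of-year of April 24, 1907: 114.
Day-of-year of October 4, 1918: 277.
1907 has 365 days, so 365 − 114 = 251 days remain in 1907.
Full years 1908–1917: 7 common + 3 leap = 7×365 + 3×366 = 3653 days.
Total: 251 + 3653 + 277 = 4181 days.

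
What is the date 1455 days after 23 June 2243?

17 June 2247

Count 1455 days after June 23, 2243:
June 23, 2243 → June 23, 2244: 366 days (2244 is a leap year).
June 23, 2244 → June 23, 2245: 365 days.
June 23, 2245 → June 23, 2246: 365 days.
June 2246: 30 − 23 = 7 days remain.
Then 11 full months totalling 335 days.
June 1–17, 2247: 17 days.
Residual: 359 days.
Total: 1455 days.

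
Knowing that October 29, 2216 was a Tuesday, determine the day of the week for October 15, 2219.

Day-of-year of October 29, 2216: 303.
Day-of-year of October 15, 2219: 288.
2216 has 366 days, so 366 − 303 = 63 days remain in 2216.
Full years: 2217: 365; 2218: 365. Sum = 730.
Total: 63 + 730 + 288 = 1081 days.
1081 mod 7 = 3, so 3 days after Tuesday is Friday.

Friday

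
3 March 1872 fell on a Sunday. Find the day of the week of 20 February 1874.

Day-of-year of March 3, 1872: 63.
Day-of-year of February 20, 1874: 51.
1872 has 366 days, so 366 − 63 = 303 days remain in 1872.
Full years: 1873: 365. Sum = 365.
Total: 303 + 365 + 51 = 719 days.
719 mod 7 = 5, so 5 days after Sunday is Friday.

Friday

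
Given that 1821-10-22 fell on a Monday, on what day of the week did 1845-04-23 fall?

Wednesday

Day-of-year of October 22, 1821: 295.
Day-of-year of April 23, 1845: 113.
1821 has 365 days, so 365 − 295 = 70 days remain in 1821.
Full years 1822–1844: 17 common + 6 leap = 17×365 + 6×366 = 8401 days.
Total: 70 + 8401 + 113 = 8584 days.
8584 mod 7 = 2, so 2 days after Monday is Wednesday.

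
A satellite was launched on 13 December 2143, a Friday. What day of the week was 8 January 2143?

Tuesday

Count forward from the earlier date (January 8, 2143) to the later (December 13, 2143):
January 2143: 31 − 8 = 23 days remain.
Then 10 full months totalling 303 days.
December 1–13, 2143: 13 days.
Total: 23 + 303 + 13 = 339 days.
339 mod 7 = 3, so 3 days before Friday is Tuesday.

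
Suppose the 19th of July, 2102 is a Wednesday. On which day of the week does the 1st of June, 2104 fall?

July 2102: 31 − 19 = 12 days remain.
Then 22 full months totalling 670 days.
June 1, 2104: 1 day.
Total: 12 + 670 + 1 = 683 days.
683 mod 7 = 4, so 4 days after Wednesday is Sunday.

Sunday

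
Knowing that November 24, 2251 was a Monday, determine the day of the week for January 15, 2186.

Sunday

Count forward from the earlier date (January 15, 2186) to the later (November 24, 2251):
From January 15, 2186 to January 15, 2251: 65 years, of which 15 contain a Feb 29 — 50×365 + 15×366 = 23740 days.
(2200 is not a leap year (divisible by 100 but not 400).)
January 2251: 31 − 15 = 16 days remain.
Then 9 full months totalling 273 days.
November 1–24, 2251: 24 days.
Residual: 313 days.
Total: 24053 days.
24053 mod 7 = 1, so 1 day before Monday is Sunday.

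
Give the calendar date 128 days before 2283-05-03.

2282-12-26

Count 128 days before May 3, 2283:
December 2282: 31 − 26 = 5 days remain.
Then January (31), February 2283 (28), March (31), April (30): 31 + 28 + 31 + 30 = 120 days.
May 1–3, 2283: 3 days.
Residual: 128 days.
Total: 128 days.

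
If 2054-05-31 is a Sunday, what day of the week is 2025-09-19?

Friday

Count forward from the earlier date (September 19, 2025) to the later (May 31, 2054):
Day-of-year of September 19, 2025: 262.
Day-of-year of May 31, 2054: 151.
2025 has 365 days, so 365 − 262 = 103 days remain in 2025.
Full years 2026–2053: 21 common + 7 leap = 21×365 + 7×366 = 10227 days.
Total: 103 + 10227 + 151 = 10481 days.
10481 mod 7 = 2, so 2 days before Sunday is Friday.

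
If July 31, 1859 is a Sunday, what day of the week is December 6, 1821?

Thursday

Count forward from the earlier date (December 6, 1821) to the later (July 31, 1859):
Day-of-year of December 6, 1821: 340.
Day-of-year of July 31, 1859: 212.
1821 has 365 days, so 365 − 340 = 25 days remain in 1821.
Full years 1822–1858: 28 common + 9 leap = 28×365 + 9×366 = 13514 days.
Total: 25 + 13514 + 212 = 13751 days.
13751 mod 7 = 3, so 3 days before Sunday is Thursday.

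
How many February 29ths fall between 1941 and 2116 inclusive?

Years divisible by 4: 1944, 1948, …, 2116 — 44 in all.
Of these, 2100 is divisible by 100 but not 400, so not leap.
2000 is divisible by 400, so still leap.
Leap years: 44 − 1 = 43.

43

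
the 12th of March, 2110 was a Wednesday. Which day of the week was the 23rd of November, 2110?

March 2110: 31 − 12 = 19 days remain.
Then April (30), May (31), June (30), July (31), August (31), September (30), October (31): 30 + 31 + 30 + 31 + 31 + 30 + 31 = 214 days.
November 1–23, 2110: 23 days.
Total: 19 + 214 + 23 = 256 days.
256 mod 7 = 4, so 4 days after Wednesday is Sunday.

Sunday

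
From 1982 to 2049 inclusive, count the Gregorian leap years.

Years divisible by 4: 1984, 1988, …, 2048 — 17 in all.
2000 is divisible by 400, so still leap.
No century exceptions apply. Count: 17.

17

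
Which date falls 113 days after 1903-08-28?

1903-12-19

Count 113 days after August 28, 1903:
August 1903: 31 − 28 = 3 days remain.
Then September (30), October (31), November (30): 30 + 31 + 30 = 91 days.
December 1–19, 1903: 19 days.
Total: 3 + 91 + 19 = 113 days.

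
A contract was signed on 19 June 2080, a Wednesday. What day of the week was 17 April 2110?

From June 19, 2080 to June 19, 2109: 29 years, of which 6 contain a Feb 29 — 23×365 + 6×366 = 10591 days.
(2100 is not a leap year (divisible by 100 but not 400).)
June 2109: 30 − 19 = 11 days remain.
Then 9 full months totalling 274 days.
April 1–17, 2110: 17 days.
Residual: 302 days.
Total: 10893 days.
10893 mod 7 = 1, so 1 day after Wednesday is Thursday.

Thursday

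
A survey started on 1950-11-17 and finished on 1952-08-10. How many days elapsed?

632

November 1950: 30 − 17 = 13 days remain.
Then 20 full months totalling 609 days.
August 1–10, 1952: 10 days.
Total: 13 + 609 + 10 = 632 days.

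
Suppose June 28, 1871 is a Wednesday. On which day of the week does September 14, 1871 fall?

June 1871: 30 − 28 = 2 days remain.
Then July (31), August (31): 31 + 31 = 62 days.
September 1–14, 1871: 14 days.
Total: 2 + 62 + 14 = 78 days.
78 mod 7 = 1, so 1 day after Wednesday is Thursday.

Thursday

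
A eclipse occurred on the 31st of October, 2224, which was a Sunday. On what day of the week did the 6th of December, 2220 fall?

Wednesday

Count forward from the earlier date (December 6, 2220) to the later (October 31, 2224):
Day-of-year of December 6, 2220: 341.
Day-of-year of October 31, 2224: 305.
2220 has 366 days, so 366 − 341 = 25 days remain in 2220.
Full years: 2221: 365; 2222: 365; 2223: 365. Sum = 1095.
Total: 25 + 1095 + 305 = 1425 days.
1425 mod 7 = 4, so 4 days before Sunday is Wednesday.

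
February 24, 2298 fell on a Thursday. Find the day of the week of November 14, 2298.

February 2298: 28 − 24 = 4 days remain (2298 is not a leap year, so February has 28 days).
Then March (31), April (30), May (31), June (30), July (31), August (31), September (30), October (31): 31 + 30 + 31 + 30 + 31 + 31 + 30 + 31 = 245 days.
November 1–14, 2298: 14 days.
Total: 4 + 245 + 14 = 263 days.
263 mod 7 = 4, so 4 days after Thursday is Monday.

Monday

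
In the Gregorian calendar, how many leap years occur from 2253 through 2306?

Years divisible by 4: 2256, 2260, …, 2304 — 13 in all.
Of these, 2300 is divisible by 100 but not 400, so not leap.
Leap years: 13 − 1 = 12.

12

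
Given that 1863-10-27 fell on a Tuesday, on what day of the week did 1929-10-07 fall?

Day-of-year of October 27, 1863: 300.
Day-of-year of October 7, 1929: 280.
1863 has 365 days, so 365 − 300 = 65 days remain in 1863.
Full years 1864–1928: 49 common + 16 leap = 49×365 + 16×366 = 23741 days.
Total: 65 + 23741 + 280 = 24086 days.
24086 mod 7 = 6, so 6 days after Tuesday is Monday.

Monday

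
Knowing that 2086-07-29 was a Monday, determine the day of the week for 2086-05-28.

Count forward from the earlier date (May 28, 2086) to the later (July 29, 2086):
May 2086: 31 − 28 = 3 days remain.
Then June (30): 30 days.
July 1–29, 2086: 29 days.
Total: 3 + 30 + 29 = 62 days.
62 mod 7 = 6, so 6 days before Monday is Tuesday.

Tuesday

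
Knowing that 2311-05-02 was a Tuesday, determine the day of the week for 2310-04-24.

Count forward from the earlier date (April 24, 2310) to the later (May 2, 2311):
April 24, 2310 → April 24, 2311: 365 days.
April 2311: 30 − 24 = 6 days remain.
May 1–2, 2311: 2 days.
Residual: 8 days.
Total: 373 days.
373 mod 7 = 2, so 2 days before Tuesday is Sunday.

Sunday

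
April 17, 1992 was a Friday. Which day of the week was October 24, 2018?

Wednesday

From April 17, 1992 to April 17, 2018: 26 years, of which 6 contain a Feb 29 — 20×365 + 6×366 = 9496 days.
(2000 is a leap year (divisible by 400).)
April 2018: 30 − 17 = 13 days remain.
Then May (31), June (30), July (31), August (31), September (30): 31 + 30 + 31 + 31 + 30 = 153 days.
October 1–24, 2018: 24 days.
Residual: 190 days.
Total: 9686 days.
9686 mod 7 = 5, so 5 days after Friday is Wednesday.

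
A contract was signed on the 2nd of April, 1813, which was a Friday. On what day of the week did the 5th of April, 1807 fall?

Count forward from the earlier date (April 5, 1807) to the later (April 2, 1813):
April 5, 1807 → April 5, 1808: 366 days (1808 is a leap year).
April 5, 1808 → April 5, 1809: 365 days.
April 5, 1809 → April 5, 1810: 365 days.
April 5, 1810 → April 5, 1811: 365 days.
April 5, 1811 → April 5, 1812: 366 days (1812 is a leap year).
April 1812: 30 − 5 = 25 days remain.
Then 11 full months totalling 335 days.
April 1–2, 1813: 2 days.
Residual: 362 days.
Total: 2189 days.
2189 mod 7 = 5, so 5 days before Friday is Sunday.

Sunday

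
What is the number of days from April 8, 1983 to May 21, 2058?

27437

From April 8, 1983 to April 8, 2058: 75 years, of which 19 contain a Feb 29 — 56×365 + 19×366 = 27394 days.
(2000 is a leap year (divisible by 400).)
April 2058: 30 − 8 = 22 days remain.
May 1–21, 2058: 21 days.
Residual: 43 days.
Total: 27437 days.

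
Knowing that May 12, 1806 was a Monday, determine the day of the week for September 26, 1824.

Sunday

Day-of-year of May 12, 1806: 132.
Day-of-year of September 26, 1824: 270.
1806 has 365 days, so 365 − 132 = 233 days remain in 1806.
Full years 1807–1823: 13 common + 4 leap = 13×365 + 4×366 = 6209 days.
Total: 233 + 6209 + 270 = 6712 days.
6712 mod 7 = 6, so 6 days after Monday is Sunday.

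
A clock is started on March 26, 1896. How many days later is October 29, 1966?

From March 26, 1896 to March 26, 1966: 70 years, of which 16 contain a Feb 29 — 54×365 + 16×366 = 25566 days.
(1900 is not a leap year (divisible by 100 but not 400).)
March 1966: 31 − 26 = 5 days remain.
Then April (30), May (31), June (30), July (31), August (31), September (30): 30 + 31 + 30 + 31 + 31 + 30 = 183 days.
October 1–29, 1966: 29 days.
Residual: 217 days.
Total: 25783 days.

25783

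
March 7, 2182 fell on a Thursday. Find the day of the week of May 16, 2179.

Count forward from the earlier date (May 16, 2179) to the later (March 7, 2182):
May 16, 2179 → May 16, 2180: 366 days (2180 is a leap year).
May 16, 2180 → May 16, 2181: 365 days.
May 2181: 31 − 16 = 15 days remain.
Then 9 full months totalling 273 days.
March 1–7, 2182: 7 days.
Residual: 295 days.
Total: 1026 days.
1026 mod 7 = 4, so 4 days before Thursday is Sunday.

Sunday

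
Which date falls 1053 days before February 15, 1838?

March 30, 1835

Count 1053 days before February 15, 1838:
March 30, 1835 → March 30, 1836: 366 days (1836 is a leap year).
March 30, 1836 → March 30, 1837: 365 days.
March 1837: 31 − 30 = 1 day remains.
Then 10 full months totalling 306 days.
February 1–15, 1838: 15 days (1838 is not a leap year).
Residual: 322 days.
Total: 1053 days.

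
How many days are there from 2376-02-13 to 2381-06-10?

February 13, 2376 → February 13, 2377: 366 days (2376 is a leap year).
February 13, 2377 → February 13, 2378: 365 days.
February 13, 2378 → February 13, 2379: 365 days.
February 13, 2379 → February 13, 2380: 365 days.
February 13, 2380 → February 13, 2381: 366 days (2380 is a leap year).
February 2381: 28 − 13 = 15 days remain (2381 is not a leap year, so February has 28 days).
Then March (31), April (30), May (31): 31 + 30 + 31 = 92 days.
June 1–10, 2381: 10 days.
Residual: 117 days.
Total: 1944 days.

1944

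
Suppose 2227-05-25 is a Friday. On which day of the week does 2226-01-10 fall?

Tuesday

Count forward from the earlier date (January 10, 2226) to the later (May 25, 2227):
January 2226: 31 − 10 = 21 days remain.
Then 15 full months totalling 454 days.
May 1–25, 2227: 25 days.
Total: 21 + 454 + 25 = 500 days.
500 mod 7 = 3, so 3 days before Friday is Tuesday.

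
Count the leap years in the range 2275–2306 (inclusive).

Years divisible by 4 in [2275, 2306]: 2276, 2280, 2284, 2288, 2292, 2296, 2300, 2304.
Of these, 2300 is divisible by 100 but not 400, so not leap.
Leap years: 8 − 1 = 7.

7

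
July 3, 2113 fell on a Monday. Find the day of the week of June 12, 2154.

Wednesday

From July 3, 2113 to July 3, 2153: 40 years, of which 10 contain a Feb 29 — 30×365 + 10×366 = 14610 days.
July 2153: 31 − 3 = 28 days remain.
Then 10 full months totalling 304 days.
June 1–12, 2154: 12 days.
Residual: 344 days.
Total: 14954 days.
14954 mod 7 = 2, so 2 days after Monday is Wednesday.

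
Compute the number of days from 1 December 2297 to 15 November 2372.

Day-of-year of December 1, 2297: 335.
Day-of-year of November 15, 2372: 320.
2297 has 365 days, so 365 − 335 = 30 days remain in 2297.
Full years 2298–2371: 57 common + 17 leap = 57×365 + 17×366 = 27027 days.
Total: 30 + 27027 + 320 = 27377 days.

27377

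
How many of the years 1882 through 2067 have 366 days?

Years divisible by 4: 1884, 1888, …, 2064 — 46 in all.
Of these, 1900 is divisible by 100 but not 400, so not leap.
2000 is divisible by 400, so still leap.
Leap years: 46 − 1 = 45.

45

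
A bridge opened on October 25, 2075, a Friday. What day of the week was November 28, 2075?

October 2075: 31 − 25 = 6 days remain.
November 1–28, 2075: 28 days.
Total: 6 + 28 = 34 days.
34 mod 7 = 6, so 6 days after Friday is Thursday.

Thursday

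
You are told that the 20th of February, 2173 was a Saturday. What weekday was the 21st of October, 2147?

Count forward from the earlier date (October 21, 2147) to the later (February 20, 2173):
Day-of-year of October 21, 2147: 294.
Day-of-year of February 20, 2173: 51.
2147 has 365 days, so 365 − 294 = 71 days remain in 2147.
Full years 2148–2172: 18 common + 7 leap = 18×365 + 7×366 = 9132 days.
Total: 71 + 9132 + 51 = 9254 days.
9254 is a multiple of 7, so the 21st of October, 2147 falls on the same weekday: Saturday.

Saturday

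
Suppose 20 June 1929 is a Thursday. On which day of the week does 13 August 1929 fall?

June 1929: 30 − 20 = 10 days remain.
Then July (31): 31 days.
August 1–13, 1929: 13 days.
Total: 10 + 31 + 13 = 54 days.
54 mod 7 = 5, so 5 days after Thursday is Tuesday.

Tuesday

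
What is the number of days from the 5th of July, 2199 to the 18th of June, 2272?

From July 5, 2199 to July 5, 2271: 72 years, of which 17 contain a Feb 29 — 55×365 + 17×366 = 26297 days.
(2200 is not a leap year (divisible by 100 but not 400).)
July 2271: 31 − 5 = 26 days remain.
Then 10 full months totalling 305 days.
June 1–18, 2272: 18 days.
Residual: 349 days.
Total: 26646 days.

26646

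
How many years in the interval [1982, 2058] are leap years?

19

Years divisible by 4: 1984, 1988, …, 2056 — 19 in all.
2000 is divisible by 400, so still leap.
No century exceptions apply. Count: 19.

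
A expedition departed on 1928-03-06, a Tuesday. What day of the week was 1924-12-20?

Count forward from the earlier date (December 20, 1924) to the later (March 6, 1928):
Day-of-year of December 20, 1924: 355.
Day-of-year of March 6, 1928: 66.
1924 has 366 days, so 366 − 355 = 11 days remain in 1924.
Full years: 1925: 365; 1926: 365; 1927: 365. Sum = 1095.
Total: 11 + 1095 + 66 = 1172 days.
1172 mod 7 = 3, so 3 days before Tuesday is Saturday.

Saturday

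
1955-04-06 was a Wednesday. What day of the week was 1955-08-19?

April 1955: 30 − 6 = 24 days remain.
Then May (31), June (30), July (31): 31 + 30 + 31 = 92 days.
August 1–19, 1955: 19 days.
Total: 24 + 92 + 19 = 135 days.
135 mod 7 = 2, so 2 days after Wednesday is Friday.

Friday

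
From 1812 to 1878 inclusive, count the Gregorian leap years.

Years divisible by 4: 1812, 1816, …, 1876 — 17 in all.
No century exceptions apply. Count: 17.

17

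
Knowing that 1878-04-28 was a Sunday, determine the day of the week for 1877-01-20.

Count forward from the earlier date (January 20, 1877) to the later (April 28, 1878):
January 1877: 31 − 20 = 11 days remain.
Then 14 full months totalling 424 days.
April 1–28, 1878: 28 days.
Total: 11 + 424 + 28 = 463 days.
463 mod 7 = 1, so 1 day before Sunday is Saturday.

Saturday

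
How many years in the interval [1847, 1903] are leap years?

13

Years divisible by 4: 1848, 1852, …, 1900 — 14 in all.
Of these, 1900 is divisible by 100 but not 400, so not leap.
Leap years: 14 − 1 = 13.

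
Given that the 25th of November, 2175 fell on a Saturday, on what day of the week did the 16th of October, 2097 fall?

Count forward from the earlier date (October 16, 2097) to the later (November 25, 2175):
From October 16, 2097 to October 16, 2175: 78 years, of which 18 contain a Feb 29 — 60×365 + 18×366 = 28488 days.
(2100 is not a leap year (divisible by 100 but not 400).)
October 2175: 31 − 16 = 15 days remain.
November 1–25, 2175: 25 days.
Residual: 40 days.
Total: 28528 days.
28528 mod 7 = 3, so 3 days before Saturday is Wednesday.

Wednesday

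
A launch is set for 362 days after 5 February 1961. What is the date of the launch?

2 February 1962

Count 362 days after February 5, 1961:
February 1961: 28 − 5 = 23 days remain (1961 is not a leap year, so February has 28 days).
Then 11 full months totalling 337 days.
February 1–2, 1962: 2 days (1962 is not a leap year).
Total: 23 + 337 + 2 = 362 days.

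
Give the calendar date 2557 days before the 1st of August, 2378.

the 1st of August, 2371

Count 2557 days before August 1, 2378:
Day-of-year of August 1, 2371: 213.
Day-of-year of August 1, 2378: 213.
2371 has 365 days, so 365 − 213 = 152 days remain in 2371.
Full years: 2372: 366; 2373: 365; 2374: 365; 2375: 365; 2376: 366; 2377: 365. Sum = 2192.
Total: 152 + 2192 + 213 = 2557 days.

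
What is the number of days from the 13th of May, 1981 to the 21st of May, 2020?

Day-of-year of May 13, 1981: 133.
Day-of-year of May 21, 2020: 142.
1981 has 365 days, so 365 − 133 = 232 days remain in 1981.
Full years 1982–2019: 29 common + 9 leap = 29×365 + 9×366 = 13879 days.
Total: 232 + 13879 + 142 = 14253 days.

14253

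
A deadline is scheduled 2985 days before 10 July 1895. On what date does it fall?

8 May 1887

Count 2985 days before July 10, 1895:
Day-of-year of May 8, 1887: 128.
Day-of-year of July 10, 1895: 191.
1887 has 365 days, so 365 − 128 = 237 days remain in 1887.
Full years 1888–1894: 5 common + 2 leap = 5×365 + 2×366 = 2557 days.
Total: 237 + 2557 + 191 = 2985 days.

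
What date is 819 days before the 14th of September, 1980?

the 18th of June, 1978

Count 819 days before September 14, 1980:
June 18, 1978 → June 18, 1979: 365 days.
June 18, 1979 → June 18, 1980: 366 days (1980 is a leap year).
June 1980: 30 − 18 = 12 days remain.
Then July (31), August (31): 31 + 31 = 62 days.
September 1–14, 1980: 14 days.
Residual: 88 days.
Total: 819 days.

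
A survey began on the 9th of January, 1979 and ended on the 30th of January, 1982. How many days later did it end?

1117

Day-of-year of January 9, 1979: 9.
Day-of-year of January 30, 1982: 30.
1979 has 365 days, so 365 − 9 = 356 days remain in 1979.
Full years: 1980: 366; 1981: 365. Sum = 731.
Total: 356 + 731 + 30 = 1117 days.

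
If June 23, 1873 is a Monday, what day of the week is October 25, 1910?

Tuesday

Day-of-year of June 23, 1873: 174.
Day-of-year of October 25, 1910: 298.
1873 has 365 days, so 365 − 174 = 191 days remain in 1873.
Full years 1874–1909: 28 common + 8 leap = 28×365 + 8×366 = 13148 days.
Total: 191 + 13148 + 298 = 13637 days.
13637 mod 7 = 1, so 1 day after Monday is Tuesday.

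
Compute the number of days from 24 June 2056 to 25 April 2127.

Day-of-year of June 24, 2056: 176.
Day-of-year of April 25, 2127: 115.
2056 has 366 days, so 366 − 176 = 190 days remain in 2056.
Full years 2057–2126: 54 common + 16 leap = 54×365 + 16×366 = 25566 days.
Total: 190 + 25566 + 115 = 25871 days.

25871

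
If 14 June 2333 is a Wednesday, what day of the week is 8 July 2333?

June 2333: 30 − 14 = 16 days remain.
July 1–8, 2333: 8 days.
Total: 16 + 8 = 24 days.
24 mod 7 = 3, so 3 days after Wednesday is Saturday.

Saturday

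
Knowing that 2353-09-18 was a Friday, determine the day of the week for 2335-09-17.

Tuesday

Count forward from the earlier date (September 17, 2335) to the later (September 18, 2353):
Day-of-year of September 17, 2335: 260.
Day-of-year of September 18, 2353: 261.
2335 has 365 days, so 365 − 260 = 105 days remain in 2335.
Full years 2336–2352: 12 common + 5 leap = 12×365 + 5×366 = 6210 days.
Total: 105 + 6210 + 261 = 6576 days.
6576 mod 7 = 3, so 3 days before Friday is Tuesday.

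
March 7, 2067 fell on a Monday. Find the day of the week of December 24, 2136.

Monday

From March 7, 2067 to March 7, 2136: 69 years, of which 17 contain a Feb 29 — 52×365 + 17×366 = 25202 days.
(2100 is not a leap year (divisible by 100 but not 400).)
March 2136: 31 − 7 = 24 days remain.
Then April (30), May (31), June (30), July (31), August (31), September (30), October (31), November (30): 30 + 31 + 30 + 31 + 31 + 30 + 31 + 30 = 244 days.
December 1–24, 2136: 24 days.
Residual: 292 days.
Total: 25494 days.
25494 is a multiple of 7, so December 24, 2136 falls on the same weekday: Monday.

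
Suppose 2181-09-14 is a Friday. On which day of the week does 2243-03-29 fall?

From September 14, 2181 to September 14, 2242: 61 years, of which 14 contain a Feb 29 — 47×365 + 14×366 = 22279 days.
(2200 is not a leap year (divisible by 100 but not 400).)
September 2242: 30 − 14 = 16 days remain.
Then October (31), November (30), December (31), January (31), February 2243 (28): 31 + 30 + 31 + 31 + 28 = 151 days.
March 1–29, 2243: 29 days.
Residual: 196 days.
Total: 22475 days.
22475 mod 7 = 5, so 5 days after Friday is Wednesday.

Wednesday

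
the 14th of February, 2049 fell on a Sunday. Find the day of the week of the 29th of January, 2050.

February 2049: 28 − 14 = 14 days remain (2049 is not a leap year, so February has 28 days).
Then 10 full months totalling 306 days.
January 1–29, 2050: 29 days.
Total: 14 + 306 + 29 = 349 days.
349 mod 7 = 6, so 6 days after Sunday is Saturday.

Saturday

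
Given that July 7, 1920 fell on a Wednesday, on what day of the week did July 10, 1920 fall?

Saturday

Within July 1920: 10 − 7 = 3 days.
3 mod 7 = 3, so 3 days after Wednesday is Saturday.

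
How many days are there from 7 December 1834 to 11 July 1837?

947

December 7, 1834 → December 7, 1835: 365 days.
December 7, 1835 → December 7, 1836: 366 days (1836 is a leap year).
December 1836: 31 − 7 = 24 days remain.
Then January (31), February 1837 (28), March (31), April (30), May (31), June (30): 31 + 28 + 31 + 30 + 31 + 30 = 181 days.
July 1–11, 1837: 11 days.
Residual: 216 days.
Total: 947 days.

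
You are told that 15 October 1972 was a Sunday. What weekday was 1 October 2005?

Saturday

Day-of-year of October 15, 1972: 289.
Day-of-year of October 1, 2005: 274.
1972 has 366 days, so 366 − 289 = 77 days remain in 1972.
Full years 1973–2004: 24 common + 8 leap = 24×365 + 8×366 = 11688 days.
Total: 77 + 11688 + 274 = 12039 days.
12039 mod 7 = 6, so 6 days after Sunday is Saturday.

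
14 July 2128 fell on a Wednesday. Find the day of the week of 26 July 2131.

Thursday

July 14, 2128 → July 14, 2129: 365 days.
July 14, 2129 → July 14, 2130: 365 days.
July 14, 2130 → July 14, 2131: 365 days.
Within July 2131: 26 − 14 = 12 days.
Total: 1107 days.
1107 mod 7 = 1, so 1 day after Wednesday is Thursday.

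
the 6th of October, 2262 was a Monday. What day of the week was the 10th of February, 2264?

Wednesday

October 2262: 31 − 6 = 25 days remain.
Then 15 full months totalling 457 days.
February 1–10, 2264: 10 days (2264 is a leap year).
Total: 25 + 457 + 10 = 492 days.
492 mod 7 = 2, so 2 days after Monday is Wednesday.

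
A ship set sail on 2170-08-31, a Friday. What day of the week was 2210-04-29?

Day-of-year of August 31, 2170: 243.
Day-of-year of April 29, 2210: 119.
2170 has 365 days, so 365 − 243 = 122 days remain in 2170.
Full years 2171–2209: 30 common + 9 leap = 30×365 + 9×366 = 14244 days.
Total: 122 + 14244 + 119 = 14485 days.
14485 mod 7 = 2, so 2 days after Friday is Sunday.

Sunday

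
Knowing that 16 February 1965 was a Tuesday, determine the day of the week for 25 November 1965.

February 1965: 28 − 16 = 12 days remain (1965 is not a leap year, so February has 28 days).
Then March (31), April (30), May (31), June (30), July (31), August (31), September (30), October (31): 31 + 30 + 31 + 30 + 31 + 31 + 30 + 31 = 245 days.
November 1–25, 1965: 25 days.
Total: 12 + 245 + 25 = 282 days.
282 mod 7 = 2, so 2 days after Tuesday is Thursday.

Thursday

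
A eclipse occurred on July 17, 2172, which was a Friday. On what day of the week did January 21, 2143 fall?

Count forward from the earlier date (January 21, 2143) to the later (July 17, 2172):
From January 21, 2143 to January 21, 2172: 29 years, of which 7 contain a Feb 29 — 22×365 + 7×366 = 10592 days.
January 2172: 31 − 21 = 10 days remain.
Then February 2172 (29), March (31), April (30), May (31), June (30): 29 + 31 + 30 + 31 + 30 = 151 days.
July 1–17, 2172: 17 days.
Residual: 178 days.
Total: 10770 days.
10770 mod 7 = 4, so 4 days before Friday is Monday.

Monday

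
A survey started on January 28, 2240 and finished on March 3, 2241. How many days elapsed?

400

January 28, 2240 → January 28, 2241: 366 days (2240 is a leap year).
January 2241: 31 − 28 = 3 days remain.
Then February 2241 (28): 28 days.
March 1–3, 2241: 3 days.
Residual: 34 days.
Total: 400 days.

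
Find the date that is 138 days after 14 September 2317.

30 January 2318

Count 138 days after September 14, 2317:
September 2317: 30 − 14 = 16 days remain.
Then October (31), November (30), December (31): 31 + 30 + 31 = 92 days.
January 1–30, 2318: 30 days.
Total: 16 + 92 + 30 = 138 days.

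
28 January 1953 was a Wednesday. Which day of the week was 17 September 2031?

From January 28, 1953 to January 28, 2031: 78 years, of which 19 contain a Feb 29 — 59×365 + 19×366 = 28489 days.
(2000 is a leap year (divisible by 400).)
January 2031: 31 − 28 = 3 days remain.
Then February 2031 (28), March (31), April (30), May (31), June (30), July (31), August (31): 28 + 31 + 30 + 31 + 30 + 31 + 31 = 212 days.
September 1–17, 2031: 17 days.
Residual: 232 days.
Total: 28721 days.
28721 is a multiple of 7, so 17 September 2031 falls on the same weekday: Wednesday.

Wednesday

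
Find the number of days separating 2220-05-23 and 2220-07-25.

63

May 2220: 31 − 23 = 8 days remain.
Then June (30): 30 days.
July 1–25, 2220: 25 days.
Total: 8 + 30 + 25 = 63 days.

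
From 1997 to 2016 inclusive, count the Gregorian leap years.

5

Years divisible by 4 in [1997, 2016]: 2000, 2004, 2008, 2012, 2016.
2000 is divisible by 400, so still leap.
No century exceptions apply. Count: 5.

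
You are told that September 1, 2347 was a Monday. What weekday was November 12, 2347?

September 2347: 30 − 1 = 29 days remain.
Then October (31): 31 days.
November 1–12, 2347: 12 days.
Total: 29 + 31 + 12 = 72 days.
72 mod 7 = 2, so 2 days after Monday is Wednesday.

Wednesday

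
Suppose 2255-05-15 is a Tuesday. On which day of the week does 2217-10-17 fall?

Count forward from the earlier date (October 17, 2217) to the later (May 15, 2255):
Day-of-year of October 17, 2217: 290.
Day-of-year of May 15, 2255: 135.
2217 has 365 days, so 365 − 290 = 75 days remain in 2217.
Full years 2218–2254: 28 common + 9 leap = 28×365 + 9×366 = 13514 days.
Total: 75 + 13514 + 135 = 13724 days.
13724 mod 7 = 4, so 4 days before Tuesday is Friday.

Friday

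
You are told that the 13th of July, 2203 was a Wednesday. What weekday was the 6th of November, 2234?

Thursday

Day-of-year of July 13, 2203: 194.
Day-of-year of November 6, 2234: 310.
2203 has 365 days, so 365 − 194 = 171 days remain in 2203.
Full years 2204–2233: 22 common + 8 leap = 22×365 + 8×366 = 10958 days.
Total: 171 + 10958 + 310 = 11439 days.
11439 mod 7 = 1, so 1 day after Wednesday is Thursday.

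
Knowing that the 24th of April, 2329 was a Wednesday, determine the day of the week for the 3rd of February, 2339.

Friday

Day-of-year of April 24, 2329: 114.
Day-of-year of February 3, 2339: 34.
2329 has 365 days, so 365 − 114 = 251 days remain in 2329.
Full years 2330–2338: 7 common + 2 leap = 7×365 + 2×366 = 3287 days.
Total: 251 + 3287 + 34 = 3572 days.
3572 mod 7 = 2, so 2 days after Wednesday is Friday.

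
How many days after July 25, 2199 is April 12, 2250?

18523

From July 25, 2199 to July 25, 2249: 50 years, of which 12 contain a Feb 29 — 38×365 + 12×366 = 18262 days.
(2200 is not a leap year (divisible by 100 but not 400).)
July 2249: 31 − 25 = 6 days remain.
Then August (31), September (30), October (31), November (30), December (31), January (31), February 2250 (28), March (31): 31 + 30 + 31 + 30 + 31 + 31 + 28 + 31 = 243 days.
April 1–12, 2250: 12 days.
Residual: 261 days.
Total: 18523 days.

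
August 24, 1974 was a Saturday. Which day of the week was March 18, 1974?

Monday

Count forward from the earlier date (March 18, 1974) to the later (August 24, 1974):
March 1974: 31 − 18 = 13 days remain.
Then April (30), May (31), June (30), July (31): 30 + 31 + 30 + 31 = 122 days.
August 1–24, 1974: 24 days.
Total: 13 + 122 + 24 = 159 days.
159 mod 7 = 5, so 5 days before Saturday is Monday.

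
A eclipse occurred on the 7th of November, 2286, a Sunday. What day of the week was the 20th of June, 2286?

Sunday

Count forward from the earlier date (June 20, 2286) to the later (November 7, 2286):
June 2286: 30 − 20 = 10 days remain.
Then July (31), August (31), September (30), October (31): 31 + 31 + 30 + 31 = 123 days.
November 1–7, 2286: 7 days.
Total: 10 + 123 + 7 = 140 days.
140 is a multiple of 7, so the 20th of June, 2286 falls on the same weekday: Sunday.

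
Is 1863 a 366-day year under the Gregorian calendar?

No

1863 is not a leap year.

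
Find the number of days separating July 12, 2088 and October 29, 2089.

July 2088: 31 − 12 = 19 days remain.
Then 14 full months totalling 426 days.
October 1–29, 2089: 29 days.
Total: 19 + 426 + 29 = 474 days.

474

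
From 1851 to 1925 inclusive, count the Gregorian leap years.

18

Years divisible by 4: 1852, 1856, …, 1924 — 19 in all.
Of these, 1900 is divisible by 100 but not 400, so not leap.
Leap years: 19 − 1 = 18.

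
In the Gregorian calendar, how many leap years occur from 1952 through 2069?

30

Years divisible by 4: 1952, 1956, …, 2068 — 30 in all.
2000 is divisible by 400, so still leap.
No century exceptions apply. Count: 30.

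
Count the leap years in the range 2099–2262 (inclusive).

Years divisible by 4: 2100, 2104, …, 2260 — 41 in all.
Of these, 2100, 2200 are divisible by 100 but not 400, so not leap.
Leap years: 41 − 2 = 39.

39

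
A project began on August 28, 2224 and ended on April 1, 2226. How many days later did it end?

581

August 2224: 31 − 28 = 3 days remain.
Then 19 full months totalling 577 days.
April 1, 2226: 1 day.
Total: 3 + 577 + 1 = 581 days.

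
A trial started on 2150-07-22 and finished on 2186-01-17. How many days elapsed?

12963

From July 22, 2150 to July 22, 2185: 35 years, of which 9 contain a Feb 29 — 26×365 + 9×366 = 12784 days.
July 2185: 31 − 22 = 9 days remain.
Then August (31), September (30), October (31), November (30), December (31): 31 + 30 + 31 + 30 + 31 = 153 days.
January 1–17, 2186: 17 days.
Residual: 179 days.
Total: 12963 days.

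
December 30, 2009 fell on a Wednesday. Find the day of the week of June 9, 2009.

Count forward from the earlier date (June 9, 2009) to the later (December 30, 2009):
June 2009: 30 − 9 = 21 days remain.
Then July (31), August (31), September (30), October (31), November (30): 31 + 31 + 30 + 31 + 30 = 153 days.
December 1–30, 2009: 30 days.
Total: 21 + 153 + 30 = 204 days.
204 mod 7 = 1, so 1 day before Wednesday is Tuesday.

Tuesday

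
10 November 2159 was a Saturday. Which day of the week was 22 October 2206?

Wednesday

From November 10, 2159 to November 10, 2205: 46 years, of which 11 contain a Feb 29 — 35×365 + 11×366 = 16801 days.
(2200 is not a leap year (divisible by 100 but not 400).)
November 2205: 30 − 10 = 20 days remain.
Then 10 full months totalling 304 days.
October 1–22, 2206: 22 days.
Residual: 346 days.
Total: 17147 days.
17147 mod 7 = 4, so 4 days after Saturday is Wednesday.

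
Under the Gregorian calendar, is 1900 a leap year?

No

1900 is not a leap year (divisible by 100 but not 400).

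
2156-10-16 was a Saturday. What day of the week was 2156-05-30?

Count forward from the earlier date (May 30, 2156) to the later (October 16, 2156):
May 2156: 31 − 30 = 1 day remains.
Then June (30), July (31), August (31), September (30): 30 + 31 + 31 + 30 = 122 days.
October 1–16, 2156: 16 days.
Total: 1 + 122 + 16 = 139 days.
139 mod 7 = 6, so 6 days before Saturday is Sunday.

Sunday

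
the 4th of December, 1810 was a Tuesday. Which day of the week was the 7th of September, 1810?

Count forward from the earlier date (September 7, 1810) to the later (December 4, 1810):
September 1810: 30 − 7 = 23 days remain.
Then October (31), November (30): 31 + 30 = 61 days.
December 1–4, 1810: 4 days.
Total: 23 + 61 + 4 = 88 days.
88 mod 7 = 4, so 4 days before Tuesday is Friday.

Friday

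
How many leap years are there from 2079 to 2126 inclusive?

11

Years divisible by 4 in [2079, 2126]: 2080, 2084, 2088, 2092, 2096, 2100, 2104, 2108, 2112, 2116, 2120, 2124.
Of these, 2100 is divisible by 100 but not 400, so not leap.
Leap years: 12 − 1 = 11.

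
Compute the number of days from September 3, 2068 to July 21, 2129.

22235

Day-of-year of September 3, 2068: 247.
Day-of-year of July 21, 2129: 202.
2068 has 366 days, so 366 − 247 = 119 days remain in 2068.
Full years 2069–2128: 46 common + 14 leap = 46×365 + 14×366 = 21914 days.
Total: 119 + 21914 + 202 = 22235 days.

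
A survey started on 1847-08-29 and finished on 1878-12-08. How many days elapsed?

Day-of-year of August 29, 1847: 241.
Day-of-year of December 8, 1878: 342.
1847 has 365 days, so 365 − 241 = 124 days remain in 1847.
Full years 1848–1877: 22 common + 8 leap = 22×365 + 8×366 = 10958 days.
Total: 124 + 10958 + 342 = 11424 days.

11424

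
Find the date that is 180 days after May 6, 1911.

November 2, 1911

Count 180 days after May 6, 1911:
May 1911: 31 − 6 = 25 days remain.
Then June (30), July (31), August (31), September (30), October (31): 30 + 31 + 31 + 30 + 31 = 153 days.
November 1–2, 1911: 2 days.
Total: 25 + 153 + 2 = 180 days.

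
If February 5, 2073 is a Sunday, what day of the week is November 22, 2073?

Wednesday

February 2073: 28 − 5 = 23 days remain (2073 is not a leap year, so February has 28 days).
Then March (31), April (30), May (31), June (30), July (31), August (31), September (30), October (31): 31 + 30 + 31 + 30 + 31 + 31 + 30 + 31 = 245 days.
November 1–22, 2073: 22 days.
Total: 23 + 245 + 22 = 290 days.
290 mod 7 = 3, so 3 days after Sunday is Wednesday.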